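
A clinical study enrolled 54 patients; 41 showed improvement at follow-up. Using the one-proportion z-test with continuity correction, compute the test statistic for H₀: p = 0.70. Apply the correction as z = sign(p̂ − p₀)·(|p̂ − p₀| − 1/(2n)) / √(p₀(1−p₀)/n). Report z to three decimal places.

z = 0.802

Sample proportion p̂ = 41/54 = 0.75926. p̂ − p₀ = 0.059259.
Continuity correction 1/(2n) = 1/108 = 0.009259.
Corrected numerator: |0.059259| − 0.009259 = 0.050000.
Null standard error: √(0.70·0.30/54) = √0.003888889 = 0.062361.
z = (+)0.050000/0.062361 = 0.802.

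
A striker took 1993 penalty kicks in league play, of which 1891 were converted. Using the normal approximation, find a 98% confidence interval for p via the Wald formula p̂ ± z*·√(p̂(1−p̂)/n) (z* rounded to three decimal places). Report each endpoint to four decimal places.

(0.9373, 0.9603)

Sample proportion p̂ = 1891/1993 = 0.94882.
SE = √(p̂(1−p̂)/n) = √(0.048560/1993) = 0.004936.
For 98% confidence, z* = 2.326.
Margin of error: 2.326 × 0.004936 = 0.01148.
Interval: 0.94882 ± 0.01148 → (0.9373, 0.9603).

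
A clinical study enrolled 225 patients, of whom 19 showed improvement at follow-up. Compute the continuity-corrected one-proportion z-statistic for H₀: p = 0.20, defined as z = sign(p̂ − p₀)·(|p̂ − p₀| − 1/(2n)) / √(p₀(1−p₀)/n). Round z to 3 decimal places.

With x = 19 successes in n = 225, p̂ = 0.08444. p̂ − p₀ = -0.115556.
1/(2n) = 0.002222.
Corrected numerator: |-0.115556| − 0.002222 = 0.113334.
Under H₀, SE = √(p₀(1−p₀)/n) = √(0.20·0.80/225) = √0.000711111 = 0.026667.
z = −0.113334/0.026667 = -4.250.

z = -4.250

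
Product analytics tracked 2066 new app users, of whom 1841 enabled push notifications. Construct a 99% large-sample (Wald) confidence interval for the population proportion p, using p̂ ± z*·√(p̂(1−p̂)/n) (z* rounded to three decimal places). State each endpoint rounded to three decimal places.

Sample proportion p̂ = 1841/2066 = 0.89109.
SE(p̂) = √(0.89109·0.10891/2066) = 0.006854.
For 99% confidence, z* = 2.576.
Margin of error: 2.576 × 0.006854 = 0.01766.
CI: 0.89109 ± 0.01766 = (0.873, 0.909).

(0.873, 0.909)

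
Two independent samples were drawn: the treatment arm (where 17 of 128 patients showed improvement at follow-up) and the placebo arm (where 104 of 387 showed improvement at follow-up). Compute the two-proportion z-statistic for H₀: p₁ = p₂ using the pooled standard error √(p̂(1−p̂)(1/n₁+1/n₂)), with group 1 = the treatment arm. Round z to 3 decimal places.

z = -3.144

Sample proportions: p̂₁ = 17/128 = 0.13281 and p̂₂ = 104/387 = 0.26873.
Pooled p̂ = (17+104)/(128+387) = 121/515 = 0.23495.
Pooled SE = √[0.1797493·0.01039648] ≈ 0.043229.
z = (p̂₁ − p̂₂)/SE = (0.13281 − 0.26873)/0.043229 = -0.13592/0.043229 = -3.144.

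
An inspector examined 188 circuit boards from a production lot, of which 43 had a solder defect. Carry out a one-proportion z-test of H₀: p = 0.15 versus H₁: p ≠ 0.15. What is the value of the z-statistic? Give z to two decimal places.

Sample proportion p̂ = 43/188 = 0.22872.
Under H₀, SE = √(p₀(1−p₀)/n) = √(0.15·0.85/188) = √0.000678191 = 0.026042.
Test statistic: z = 0.07872/0.026042 = 3.02.

z = 3.02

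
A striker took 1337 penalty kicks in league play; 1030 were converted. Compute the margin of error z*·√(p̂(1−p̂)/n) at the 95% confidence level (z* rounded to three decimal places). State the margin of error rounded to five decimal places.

ME = 0.02254

The sample proportion is 1030/1337 = 0.77038.
SE = √(p̂(1−p̂)/n) = √(0.176894/1337) = 0.011502.
For 95% confidence, z* = 1.960.
ME = 1.960·0.011502 = 0.02254.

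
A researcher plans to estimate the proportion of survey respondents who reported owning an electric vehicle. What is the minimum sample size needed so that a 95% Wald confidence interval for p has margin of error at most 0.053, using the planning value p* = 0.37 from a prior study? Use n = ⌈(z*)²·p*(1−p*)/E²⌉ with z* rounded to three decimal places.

n = 319

The 95% critical value is z* = 1.960.
p*(1−p*) = 0.2331.
(z*)²·p*(1−p*)/E² = 3.841600·0.2331/0.002809 = 318.789.
⌈318.789⌉ = 319.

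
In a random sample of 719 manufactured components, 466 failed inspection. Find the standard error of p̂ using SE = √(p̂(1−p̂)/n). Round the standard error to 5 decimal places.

SE = 0.01781

p̂ = 466/719 = 0.64812.
p̂(1−p̂) = 0.228060.
SE = √(0.228060/719) = √0.000317191 = 0.01781.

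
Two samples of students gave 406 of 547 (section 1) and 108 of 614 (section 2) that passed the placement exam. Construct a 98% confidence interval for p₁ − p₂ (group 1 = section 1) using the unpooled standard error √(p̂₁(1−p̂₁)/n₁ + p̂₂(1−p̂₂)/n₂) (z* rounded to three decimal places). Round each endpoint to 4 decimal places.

(0.5100, 0.6226)

p̂₁ = 0.74223, p̂₂ = 0.17590, so the observed difference is 0.56633.
Unpooled SE = √(p̂₁(1−p̂₁)/n₁ + p̂₂(1−p̂₂)/n₂) = √(0.000349770 + 0.000236085) = 0.024204.
z* = 2.326 at the 98% level. Margin of error = 0.05630.
CI: 0.56633 ± 0.05630 = (0.5100, 0.6226).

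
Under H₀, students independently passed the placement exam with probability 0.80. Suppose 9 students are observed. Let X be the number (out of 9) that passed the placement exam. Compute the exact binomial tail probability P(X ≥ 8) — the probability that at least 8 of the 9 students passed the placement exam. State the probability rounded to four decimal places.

X ~ Binomial(n=9, p=0.80).
P(X ≥ 8) = C(9,8)·0.80^8·0.20^1 + C(9,9)·0.80^9·0.20^0.
= 0.301990 + 0.134218 = 0.4362.

P = 0.4362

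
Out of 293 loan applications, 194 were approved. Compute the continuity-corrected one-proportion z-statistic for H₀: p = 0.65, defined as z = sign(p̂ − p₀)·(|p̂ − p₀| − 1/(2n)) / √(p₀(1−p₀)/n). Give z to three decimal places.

z = 0.374

Sample proportion p̂ = 194/293 = 0.66212. p̂ − p₀ = 0.012116.
1/(2n) = 0.001706.
Corrected numerator: |0.012116| − 0.001706 = 0.010410.
Under H₀, SE = √(p₀(1−p₀)/n) = √(0.65·0.35/293) = √0.000776451 = 0.027865.
z = (+)0.010410/0.027865 = 0.374.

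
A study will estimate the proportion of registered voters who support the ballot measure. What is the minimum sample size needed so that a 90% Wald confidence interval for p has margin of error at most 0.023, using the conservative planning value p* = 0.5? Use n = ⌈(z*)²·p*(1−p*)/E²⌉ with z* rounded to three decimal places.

n = 1279

The 90% critical value is z* = 1.645.
p*(1−p*) = 0.2500.
Required n before rounding: 2.706025 × 0.2500 / 0.023² = 1278.840.
⌈1278.840⌉ = 1279.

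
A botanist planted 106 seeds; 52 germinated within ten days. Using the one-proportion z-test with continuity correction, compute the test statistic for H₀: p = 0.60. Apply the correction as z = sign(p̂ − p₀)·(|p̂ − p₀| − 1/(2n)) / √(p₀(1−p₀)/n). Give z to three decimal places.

z = -2.201

The sample proportion is 52/106 = 0.49057. p̂ − p₀ = -0.109434.
Continuity correction 1/(2n) = 1/212 = 0.004717.
Corrected numerator: |-0.109434| − 0.004717 = 0.104717.
SE₀ = √(0.60·0.40/106) = 0.047583.
z = −0.104717/0.047583 = -2.201.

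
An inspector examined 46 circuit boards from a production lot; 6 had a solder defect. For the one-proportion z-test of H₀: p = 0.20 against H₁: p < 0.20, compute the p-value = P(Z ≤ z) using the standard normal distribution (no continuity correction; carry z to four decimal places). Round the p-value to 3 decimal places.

p̂ = 6/46 = 0.13043.
Under H₀, SE = √(p₀(1−p₀)/n) = √(0.20·0.80/46) = √0.003478261 = 0.058977.
Test statistic (full precision, shown to 4 dp): z = (6/46 − 0.20)/SE₀ ≈ -1.1795.
p-value = P(Z ≤ z) with z = -1.1795 → 0.119.

p-value = 0.119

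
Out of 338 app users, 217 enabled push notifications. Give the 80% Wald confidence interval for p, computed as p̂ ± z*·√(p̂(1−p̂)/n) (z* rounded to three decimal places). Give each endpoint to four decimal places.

(0.6086, 0.6754)

With x = 217 successes in n = 338, p̂ = 0.64201.
SE(p̂) = √(0.64201·0.35799/338) = 0.026076.
The 80% critical value is z* = 1.282.
Margin = 1.282·0.026076 = 0.03343.
So the interval runs from 0.6086 to 0.6754.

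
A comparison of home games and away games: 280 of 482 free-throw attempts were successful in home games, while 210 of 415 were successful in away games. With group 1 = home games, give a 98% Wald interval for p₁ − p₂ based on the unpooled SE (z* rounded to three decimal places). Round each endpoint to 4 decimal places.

(-0.0025, 0.1523)

p̂₁ = 280/482 = 0.58091, p̂₂ = 210/415 = 0.50602; p̂₁ − p̂₂ = 0.07489.
Unpooled SE = √(p̂₁(1−p̂₁)/n₁ + p̂₂(1−p̂₂)/n₂) = √(0.000505089 + 0.000602322) = 0.033278.
For 98% confidence, z* = 2.326. Margin = 2.326·0.033278 = 0.07740.
CI: 0.07489 ± 0.07740 = (-0.0025, 0.1523).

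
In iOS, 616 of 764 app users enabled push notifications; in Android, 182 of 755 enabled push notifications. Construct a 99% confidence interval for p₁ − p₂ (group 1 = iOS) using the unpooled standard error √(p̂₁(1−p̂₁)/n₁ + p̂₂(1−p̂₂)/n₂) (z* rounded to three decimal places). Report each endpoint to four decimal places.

p̂₁ = 616/764 = 0.80628, p̂₂ = 182/755 = 0.24106; p̂₁ − p̂₂ = 0.56522.
Unpooled SE = √(p̂₁(1−p̂₁)/n₁ + p̂₂(1−p̂₂)/n₂) = √(0.000204438 + 0.000242318) = 0.021137.
The 99% critical value is z* = 2.576. Margin = 2.576·0.021137 = 0.05445.
Interval: 0.56522 ± 0.05445 → (0.5108, 0.6197).

(0.5108, 0.6197)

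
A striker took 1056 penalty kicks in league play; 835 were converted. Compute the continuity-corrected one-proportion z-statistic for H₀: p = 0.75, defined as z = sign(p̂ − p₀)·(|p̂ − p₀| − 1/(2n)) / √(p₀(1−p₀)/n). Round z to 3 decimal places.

The sample proportion is 835/1056 = 0.79072. p̂ − p₀ = 0.040720.
1/(2n) = 0.000473.
Corrected numerator: |0.040720| − 0.000473 = 0.040247.
Under H₀, SE = √(p₀(1−p₀)/n) = √(0.75·0.25/1056) = √0.000177557 = 0.013325.
z = +0.040247/0.013325 = 3.020.

z = 3.020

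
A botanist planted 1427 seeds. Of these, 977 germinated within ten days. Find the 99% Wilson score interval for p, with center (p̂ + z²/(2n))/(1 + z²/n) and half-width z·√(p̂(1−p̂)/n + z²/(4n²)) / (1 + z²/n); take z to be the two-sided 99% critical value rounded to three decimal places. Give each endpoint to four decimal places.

p̂ = 977/1427 = 0.68465; z = 2.576, so z² = 6.635776.
Denominator 1 + z²/n = 1 + 6.635776/1427 = 1.004650.
Center = (0.68465 + 0.002325)/1.004650 = 0.68380.
Radicand: p̂(1−p̂)/n + z²/(4n²) = 0.000151299 + 0.000000815 = 0.000152114.
Half-width = z·√(radicand)/denom = 2.576·0.012333/1.004650 = 0.03162.
CI: 0.68380 ± 0.03162 = (0.6522, 0.7154).

(0.6522, 0.7154)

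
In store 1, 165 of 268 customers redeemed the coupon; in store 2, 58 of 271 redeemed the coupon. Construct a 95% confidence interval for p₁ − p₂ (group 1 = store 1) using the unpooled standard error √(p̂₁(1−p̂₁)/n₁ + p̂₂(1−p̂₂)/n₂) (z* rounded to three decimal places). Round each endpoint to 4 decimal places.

p̂₁ = 165/268 = 0.61567, p̂₂ = 58/271 = 0.21402; p̂₁ − p̂₂ = 0.40165.
Unpooled SE = √(p̂₁(1−p̂₁)/n₁ + p̂₂(1−p̂₂)/n₂) = √(0.000882911 + 0.000620726) = 0.038777.
z* = 1.960 at the 95% level. Margin of error = 0.07600.
So the interval runs from 0.3256 to 0.4777.

(0.3256, 0.4777)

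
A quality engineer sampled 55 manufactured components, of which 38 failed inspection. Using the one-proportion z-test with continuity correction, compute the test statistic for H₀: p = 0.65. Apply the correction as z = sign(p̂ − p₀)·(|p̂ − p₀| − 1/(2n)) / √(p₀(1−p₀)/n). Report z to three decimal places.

z = 0.495

With x = 38 successes in n = 55, p̂ = 0.69091. p̂ − p₀ = 0.040909.
Continuity correction 1/(2n) = 1/110 = 0.009091.
Corrected numerator: |0.040909| − 0.009091 = 0.031818.
SE₀ = √(0.65·0.35/55) = 0.064315.
z = +0.031818/0.064315 = 0.495.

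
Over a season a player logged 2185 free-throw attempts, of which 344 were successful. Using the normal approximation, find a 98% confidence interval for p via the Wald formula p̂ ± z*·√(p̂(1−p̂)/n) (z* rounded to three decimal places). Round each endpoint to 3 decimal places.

p̂ = 344/2185 = 0.15744.
SE(p̂) = √(0.15744·0.84256/2185) = 0.007792.
The 98% critical value is z* = 2.326.
Margin of error: 2.326 × 0.007792 = 0.01812.
So the interval runs from 0.139 to 0.176.

(0.139, 0.176)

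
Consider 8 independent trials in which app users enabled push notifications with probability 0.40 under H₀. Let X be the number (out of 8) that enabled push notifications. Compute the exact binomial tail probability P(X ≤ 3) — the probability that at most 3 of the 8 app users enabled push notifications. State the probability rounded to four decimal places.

P = 0.5941

X is binomial with n = 8 and p = 0.40.
P(X ≤ 3) = C(8,0)·0.40^0·0.60^8 + C(8,1)·0.40^1·0.60^7 + C(8,2)·0.40^2·0.60^6 + C(8,3)·0.40^3·0.60^5.
= 0.016796 + 0.089580 + 0.209019 + 0.278692 = 0.5941.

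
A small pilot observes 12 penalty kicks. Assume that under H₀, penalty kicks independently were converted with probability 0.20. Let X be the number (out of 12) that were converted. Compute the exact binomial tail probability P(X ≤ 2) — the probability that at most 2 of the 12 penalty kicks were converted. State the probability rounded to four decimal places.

X ~ Binomial(n=12, p=0.20).
P(X ≤ 2) = C(12,0)·0.20^0·0.80^12 + C(12,1)·0.20^1·0.80^11 + C(12,2)·0.20^2·0.80^10.
= 0.068719 + 0.206158 + 0.283468 = 0.5583.

P = 0.5583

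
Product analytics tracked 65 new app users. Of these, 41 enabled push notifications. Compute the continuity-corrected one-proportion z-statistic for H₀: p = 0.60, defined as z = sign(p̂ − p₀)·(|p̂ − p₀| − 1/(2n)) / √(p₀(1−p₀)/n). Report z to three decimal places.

With x = 41 successes in n = 65, p̂ = 0.63077. p̂ − p₀ = 0.030769.
1/(2n) = 0.007692.
Corrected numerator: |0.030769| − 0.007692 = 0.023077.
Null standard error: √(0.60·0.40/65) = √0.003692308 = 0.060764.
z = (+)0.023077/0.060764 = 0.380.

z = 0.380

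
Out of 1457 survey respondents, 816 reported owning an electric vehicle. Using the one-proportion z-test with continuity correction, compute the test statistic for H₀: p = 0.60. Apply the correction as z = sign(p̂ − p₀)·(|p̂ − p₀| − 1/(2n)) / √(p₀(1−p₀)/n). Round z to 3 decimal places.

z = -3.086

p̂ = 816/1457 = 0.56005. p̂ − p₀ = -0.039945.
1/(2n) = 0.000343.
Corrected numerator: |-0.039945| − 0.000343 = 0.039602.
Null standard error: √(0.60·0.40/1457) = √0.000164722 = 0.012834.
z = (−)0.039602/0.012834 = -3.086.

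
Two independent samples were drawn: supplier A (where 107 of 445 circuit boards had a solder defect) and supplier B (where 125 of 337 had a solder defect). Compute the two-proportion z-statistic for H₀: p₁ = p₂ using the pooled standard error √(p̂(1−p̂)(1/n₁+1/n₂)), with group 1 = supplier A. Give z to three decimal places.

Sample proportions: p̂₁ = 107/445 = 0.24045 and p̂₂ = 125/337 = 0.37092.
Pooled p̂ = (107+125)/(445+337) = 232/782 = 0.29668.
SE = √[p̂(1−p̂)(1/n₁+1/n₂)] = √[0.29668·0.70332·(1/445+1/337)] ≈ 0.032986.
z = (p̂₁ − p̂₂)/SE = (0.24045 − 0.37092)/0.032986 = -0.13047/0.032986 = -3.955.

z = -3.955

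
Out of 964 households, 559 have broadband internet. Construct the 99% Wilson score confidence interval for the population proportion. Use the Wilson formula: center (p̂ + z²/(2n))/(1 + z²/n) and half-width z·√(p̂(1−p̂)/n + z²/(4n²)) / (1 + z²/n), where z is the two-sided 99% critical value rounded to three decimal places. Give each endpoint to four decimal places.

p̂ = 559/964 = 0.57988; z = 2.576, so z² = 6.635776.
1 + z²/n = 1.006884.
Center = (0.57988 + 0.003442)/1.006884 = 0.57933.
Radicand: p̂(1−p̂)/n + z²/(4n²) = 0.000252718 + 0.000001785 = 0.000254503.
Half-width = z·√(radicand)/denom = 2.576·0.015953/1.006884 = 0.04081.
So the interval runs from 0.5385 to 0.6201.

(0.5385, 0.6201)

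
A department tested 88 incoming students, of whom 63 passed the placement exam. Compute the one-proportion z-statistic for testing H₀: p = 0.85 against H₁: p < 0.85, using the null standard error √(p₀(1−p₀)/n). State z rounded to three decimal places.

z = -3.523

With x = 63 successes in n = 88, p̂ = 0.71591.
SE₀ = √(0.85·0.15/88) = 0.038064.
Test statistic: z = -0.13409/0.038064 = -3.523.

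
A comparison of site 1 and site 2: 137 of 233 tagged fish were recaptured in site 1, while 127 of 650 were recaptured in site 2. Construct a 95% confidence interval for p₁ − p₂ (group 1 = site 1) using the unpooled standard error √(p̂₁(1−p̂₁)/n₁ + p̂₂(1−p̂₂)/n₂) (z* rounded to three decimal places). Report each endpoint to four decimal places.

(0.3224, 0.4628)

p̂₁ = 137/233 = 0.58798, p̂₂ = 127/650 = 0.19538; p̂₁ − p̂₂ = 0.39260.
SE = √(0.001039738 + 0.000241861) = √0.001281599 = 0.035799.
z* = 1.960 at the 95% level. Margin = 1.960·0.035799 = 0.07017.
CI: 0.39260 ± 0.07017 = (0.3224, 0.4628).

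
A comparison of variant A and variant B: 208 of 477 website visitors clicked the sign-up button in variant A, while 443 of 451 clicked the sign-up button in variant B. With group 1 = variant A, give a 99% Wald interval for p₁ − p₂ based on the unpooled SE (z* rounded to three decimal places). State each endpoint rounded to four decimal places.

p̂₁ = 208/477 = 0.43606, p̂₂ = 443/451 = 0.98226; p̂₁ − p̂₂ = -0.54620.
Unpooled SE = √(p̂₁(1−p̂₁)/n₁ + p̂₂(1−p̂₂)/n₂) = √(0.000515538 + 0.000038634) = 0.023541.
The 99% critical value is z* = 2.576. Margin of error = 0.06064.
CI: -0.54620 ± 0.06064 = (-0.6068, -0.4856).

(-0.6068, -0.4856)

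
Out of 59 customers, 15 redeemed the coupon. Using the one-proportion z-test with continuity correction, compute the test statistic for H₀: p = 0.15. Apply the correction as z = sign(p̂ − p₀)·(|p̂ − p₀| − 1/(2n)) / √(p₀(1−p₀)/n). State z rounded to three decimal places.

z = 2.060

Sample proportion p̂ = 15/59 = 0.25424. p̂ − p₀ = 0.104237.
1/(2n) = 0.008475.
Corrected numerator: |0.104237| − 0.008475 = 0.095762.
Under H₀, SE = √(p₀(1−p₀)/n) = √(0.15·0.85/59) = √0.002161017 = 0.046487.
z = +0.095762/0.046487 = 2.060.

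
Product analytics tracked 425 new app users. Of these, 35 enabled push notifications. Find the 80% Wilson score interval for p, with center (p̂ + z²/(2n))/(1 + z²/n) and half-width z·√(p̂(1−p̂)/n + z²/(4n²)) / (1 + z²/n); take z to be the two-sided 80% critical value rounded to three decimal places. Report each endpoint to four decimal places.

p̂ = 35/425 = 0.08235; z = 1.282, so z² = 1.643524.
1 + z²/n = 1.003867.
Adjusted center: (0.08235 + z²/(2n))/1.003867 = 0.08396.
Radicand: p̂(1−p̂)/n + z²/(4n²) = 0.000177814 + 0.000002275 = 0.000180089.
Half-width = 1.282·√0.000180089/1.003867 = 0.01714.
Interval: 0.08396 ± 0.01714 → (0.0668, 0.1011).

(0.0668, 0.1011)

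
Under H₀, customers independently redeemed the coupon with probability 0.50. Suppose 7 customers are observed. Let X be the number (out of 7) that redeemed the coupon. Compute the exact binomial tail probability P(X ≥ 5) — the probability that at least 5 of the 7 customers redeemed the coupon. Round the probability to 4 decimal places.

P = 0.2266

X is binomial with n = 7 and p = 0.50.
P(X ≥ 5) = C(7,5)·0.50^5·0.50^2 + C(7,6)·0.50^6·0.50^1 + C(7,7)·0.50^7·0.50^0.
= 0.164062 + 0.054688 + 0.007812 = 0.2266.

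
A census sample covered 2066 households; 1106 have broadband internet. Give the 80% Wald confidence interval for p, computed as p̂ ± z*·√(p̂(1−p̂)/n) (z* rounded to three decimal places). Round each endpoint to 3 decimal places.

(0.521, 0.549)

The sample proportion is 1106/2066 = 0.53533.
SE(p̂) = √(0.53533·0.46467/2066) = 0.010973.
For 80% confidence, z* = 1.282.
Margin = 1.282·0.010973 = 0.01407.
Interval: 0.53533 ± 0.01407 → (0.521, 0.549).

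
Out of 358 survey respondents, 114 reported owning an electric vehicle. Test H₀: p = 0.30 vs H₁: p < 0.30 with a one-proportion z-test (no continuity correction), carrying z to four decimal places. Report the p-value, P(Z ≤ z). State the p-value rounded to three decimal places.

p-value = 0.777

Sample proportion p̂ = 114/358 = 0.31844.
Under H₀, SE = √(p₀(1−p₀)/n) = √(0.30·0.70/358) = √0.000586592 = 0.024220.
Test statistic (full precision, shown to 4 dp): z = (114/358 − 0.30)/SE₀ ≈ 0.7612.
From the standard normal, P(Z ≤ z) = 0.777.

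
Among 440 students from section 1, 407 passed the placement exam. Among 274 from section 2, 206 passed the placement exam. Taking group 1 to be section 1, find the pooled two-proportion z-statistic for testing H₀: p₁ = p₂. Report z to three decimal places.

p̂₁ = 407/440 = 0.92500, p̂₂ = 206/274 = 0.75182.
Pooled p̂ = (407+206)/(440+274) = 613/714 = 0.85854.
SE = √[p̂(1−p̂)(1/n₁+1/n₂)] = √[0.85854·0.14146·(1/440+1/274)] ≈ 0.026819.
z = 0.17318/0.026819 = 6.457.

z = 6.457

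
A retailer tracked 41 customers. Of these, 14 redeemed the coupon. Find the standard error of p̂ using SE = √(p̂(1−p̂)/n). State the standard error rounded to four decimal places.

Sample proportion p̂ = 14/41 = 0.34146.
p̂(1−p̂) = 0.224865.
SE = √(0.224865/41) = 0.0741.

SE = 0.0741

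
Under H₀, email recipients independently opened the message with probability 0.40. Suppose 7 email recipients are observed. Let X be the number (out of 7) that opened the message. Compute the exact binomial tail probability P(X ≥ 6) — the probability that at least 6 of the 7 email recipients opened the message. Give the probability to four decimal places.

X ~ Binomial(n=7, p=0.40).
P(X ≥ 6) = C(7,6)·0.40^6·0.60^1 + C(7,7)·0.40^7·0.60^0.
= 0.017203 + 0.001638 = 0.0188.

P = 0.0188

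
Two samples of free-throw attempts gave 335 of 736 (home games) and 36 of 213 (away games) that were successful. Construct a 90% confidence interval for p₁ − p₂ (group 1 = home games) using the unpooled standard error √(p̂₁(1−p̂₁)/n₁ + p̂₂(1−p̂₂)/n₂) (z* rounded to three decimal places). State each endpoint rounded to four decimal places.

p̂₁ = 335/736 = 0.45516, p̂₂ = 36/213 = 0.16901; p̂₁ − p̂₂ = 0.28615.
Unpooled SE = √(p̂₁(1−p̂₁)/n₁ + p̂₂(1−p̂₂)/n₂) = √(0.000336942 + 0.000659382) = 0.031565.
z* = 1.645 at the 90% level. Margin = 1.645·0.031565 = 0.05192.
So the interval runs from 0.2342 to 0.3381.

(0.2342, 0.3381)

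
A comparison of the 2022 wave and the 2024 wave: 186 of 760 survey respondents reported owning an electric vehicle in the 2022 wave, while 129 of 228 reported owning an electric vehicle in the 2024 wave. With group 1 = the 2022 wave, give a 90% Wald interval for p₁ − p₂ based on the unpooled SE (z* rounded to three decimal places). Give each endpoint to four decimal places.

(-0.3808, -0.2613)

p̂₁ = 0.24474, p̂₂ = 0.56579, so the observed difference is -0.32105.
SE = √(0.000243211 + 0.001077508) = √0.001320719 = 0.036342.
The 90% critical value is z* = 1.645. Margin of error = 0.05978.
CI: -0.32105 ± 0.05978 = (-0.3808, -0.2613).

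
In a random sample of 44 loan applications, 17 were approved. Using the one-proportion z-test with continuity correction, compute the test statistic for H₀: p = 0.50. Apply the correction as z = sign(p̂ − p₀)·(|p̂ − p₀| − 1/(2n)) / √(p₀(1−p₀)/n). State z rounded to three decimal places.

z = -1.357

Sample proportion p̂ = 17/44 = 0.38636. p̂ − p₀ = -0.113636.
1/(2n) = 0.011364.
Corrected numerator: |-0.113636| − 0.011364 = 0.102272.
SE₀ = √(0.50·0.50/44) = 0.075378.
z = −0.102272/0.075378 = -1.357.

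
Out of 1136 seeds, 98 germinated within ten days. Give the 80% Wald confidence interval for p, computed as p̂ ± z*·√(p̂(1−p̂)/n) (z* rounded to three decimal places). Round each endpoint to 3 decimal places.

Sample proportion p̂ = 98/1136 = 0.08627.
SE = √(p̂(1−p̂)/n) = √(0.078826/1136) = 0.008330.
For 80% confidence, z* = 1.282.
Margin of error: 1.282 × 0.008330 = 0.01068.
CI: 0.08627 ± 0.01068 = (0.076, 0.097).

(0.076, 0.097)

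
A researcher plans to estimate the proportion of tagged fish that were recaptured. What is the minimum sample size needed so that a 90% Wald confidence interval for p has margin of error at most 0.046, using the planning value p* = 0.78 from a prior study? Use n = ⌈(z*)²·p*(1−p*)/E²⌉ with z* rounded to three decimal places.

For 90% confidence, z* = 1.645.
p*(1−p*) = 0.1716.
(z*)²·p*(1−p*)/E² = 2.706025·0.1716/0.002116 = 219.449.
⌈219.449⌉ = 220.

n = 220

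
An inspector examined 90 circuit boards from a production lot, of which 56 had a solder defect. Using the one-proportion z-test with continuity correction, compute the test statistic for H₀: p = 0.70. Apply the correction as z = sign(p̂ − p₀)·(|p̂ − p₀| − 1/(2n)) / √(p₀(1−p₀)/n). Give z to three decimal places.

Sample proportion p̂ = 56/90 = 0.62222. p̂ − p₀ = -0.077778.
1/(2n) = 0.005556.
Corrected numerator: |-0.077778| − 0.005556 = 0.072222.
Under H₀, SE = √(p₀(1−p₀)/n) = √(0.70·0.30/90) = √0.002333333 = 0.048305.
z = −0.072222/0.048305 = -1.495.

z = -1.495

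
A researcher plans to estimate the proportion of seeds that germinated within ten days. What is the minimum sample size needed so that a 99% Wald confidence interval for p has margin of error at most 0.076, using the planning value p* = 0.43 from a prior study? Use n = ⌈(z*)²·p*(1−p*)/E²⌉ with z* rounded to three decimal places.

n = 282

For 99% confidence, z* = 2.576.
p*(1−p*) = 0.2451.
Required n before rounding: 6.635776 × 0.2451 / 0.076² = 281.584.
Rounding up, n = 282.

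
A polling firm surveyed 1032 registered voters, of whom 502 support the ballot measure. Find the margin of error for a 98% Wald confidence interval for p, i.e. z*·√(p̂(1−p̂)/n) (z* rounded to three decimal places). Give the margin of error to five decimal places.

ME = 0.03619

p̂ = 502/1032 = 0.48643.
SE = √(p̂(1−p̂)/n) = √(0.249816/1032) = 0.015559.
For 98% confidence, z* = 2.326.
ME = 2.326·0.015559 = 0.03619.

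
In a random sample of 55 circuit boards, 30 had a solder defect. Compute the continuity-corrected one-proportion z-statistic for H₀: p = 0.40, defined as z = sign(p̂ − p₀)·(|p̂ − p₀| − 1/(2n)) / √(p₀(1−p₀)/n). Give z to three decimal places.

The sample proportion is 30/55 = 0.54545. p̂ − p₀ = 0.145455.
Continuity correction 1/(2n) = 1/110 = 0.009091.
Corrected numerator: |0.145455| − 0.009091 = 0.136364.
Under H₀, SE = √(p₀(1−p₀)/n) = √(0.40·0.60/55) = √0.004363636 = 0.066058.
z = +0.136364/0.066058 = 2.064.

z = 2.064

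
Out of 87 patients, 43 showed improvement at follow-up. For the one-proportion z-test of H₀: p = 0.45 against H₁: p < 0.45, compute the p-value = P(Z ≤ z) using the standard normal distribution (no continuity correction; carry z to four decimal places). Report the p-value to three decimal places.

p-value = 0.797

p̂ = 43/87 = 0.49425.
Under H₀, SE = √(p₀(1−p₀)/n) = √(0.45·0.55/87) = √0.002844828 = 0.053337.
z = (p̂ − p₀)/SE = (43/87 − 0.45)/0.053337 ≈ 0.8297.
From the standard normal, P(Z ≤ z) = 0.797.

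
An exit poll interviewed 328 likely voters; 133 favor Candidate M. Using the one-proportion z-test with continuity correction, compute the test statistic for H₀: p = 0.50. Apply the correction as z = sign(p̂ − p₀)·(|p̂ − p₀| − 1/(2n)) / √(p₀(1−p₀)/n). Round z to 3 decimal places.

Sample proportion p̂ = 133/328 = 0.40549. p̂ − p₀ = -0.094512.
1/(2n) = 0.001524.
Corrected numerator: |-0.094512| − 0.001524 = 0.092988.
SE₀ = √(0.50·0.50/328) = 0.027608.
z = (−)0.092988/0.027608 = -3.368.

z = -3.368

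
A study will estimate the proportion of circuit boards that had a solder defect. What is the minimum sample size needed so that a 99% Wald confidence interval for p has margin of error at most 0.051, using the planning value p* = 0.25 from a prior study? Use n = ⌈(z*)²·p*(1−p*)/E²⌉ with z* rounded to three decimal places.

n = 479

z* = 2.576 at the 99% level.
p*(1−p*) = 0.1875.
(z*)²·p*(1−p*)/E² = 6.635776·0.1875/0.002601 = 478.358.
Rounding up, n = 479.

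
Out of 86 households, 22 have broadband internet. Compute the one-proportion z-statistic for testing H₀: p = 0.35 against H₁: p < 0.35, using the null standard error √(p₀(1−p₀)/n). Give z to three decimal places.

z = -1.831

Sample proportion p̂ = 22/86 = 0.25581.
SE₀ = √(0.35·0.65/86) = 0.051433.
Test statistic: z = -0.09419/0.051433 = -1.831.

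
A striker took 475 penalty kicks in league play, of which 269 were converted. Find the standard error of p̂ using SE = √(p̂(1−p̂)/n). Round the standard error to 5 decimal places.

SE = 0.02274

p̂ = 269/475 = 0.56632.
p̂(1−p̂) = 0.245602.
Dividing by n and taking the root: √0.000517057 = 0.02274.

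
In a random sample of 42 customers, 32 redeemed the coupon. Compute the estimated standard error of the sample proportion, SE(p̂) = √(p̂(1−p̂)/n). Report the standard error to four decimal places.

SE = 0.0657

Sample proportion p̂ = 32/42 = 0.76190.
p̂(1−p̂) = 0.76190·0.23810 = 0.181408.
SE = √(0.181408/42) = √0.004319238 = 0.0657.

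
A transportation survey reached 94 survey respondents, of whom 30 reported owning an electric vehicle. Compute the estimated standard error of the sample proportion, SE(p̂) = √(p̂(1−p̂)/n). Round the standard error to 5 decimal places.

p̂ = 30/94 = 0.31915.
p̂(1−p̂) = 0.31915·0.68085 = 0.217293.
SE = √(0.217293/94) = √0.002311628 = 0.04808.

SE = 0.04808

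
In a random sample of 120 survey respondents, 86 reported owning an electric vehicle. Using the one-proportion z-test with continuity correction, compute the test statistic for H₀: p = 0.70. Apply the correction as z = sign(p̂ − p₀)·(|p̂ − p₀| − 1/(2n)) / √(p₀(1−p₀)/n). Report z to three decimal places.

p̂ = 86/120 = 0.71667. p̂ − p₀ = 0.016667.
Continuity correction 1/(2n) = 1/240 = 0.004167.
Corrected numerator: |0.016667| − 0.004167 = 0.012500.
SE₀ = √(0.70·0.30/120) = 0.041833.
z = (+)0.012500/0.041833 = 0.299.

z = 0.299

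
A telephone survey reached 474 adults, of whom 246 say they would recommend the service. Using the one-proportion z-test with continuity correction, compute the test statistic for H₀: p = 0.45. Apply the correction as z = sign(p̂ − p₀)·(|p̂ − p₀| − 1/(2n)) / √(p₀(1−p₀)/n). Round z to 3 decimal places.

The sample proportion is 246/474 = 0.51899. p̂ − p₀ = 0.068987.
Continuity correction 1/(2n) = 1/948 = 0.001055.
Corrected numerator: |0.068987| − 0.001055 = 0.067932.
Under H₀, SE = √(p₀(1−p₀)/n) = √(0.45·0.55/474) = √0.000522152 = 0.022851.
z = +0.067932/0.022851 = 2.973.

z = 2.973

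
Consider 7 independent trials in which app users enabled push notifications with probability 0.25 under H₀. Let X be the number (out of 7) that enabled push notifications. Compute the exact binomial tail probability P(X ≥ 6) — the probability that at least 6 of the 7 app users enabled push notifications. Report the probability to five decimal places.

P = 0.00134

X is binomial with n = 7 and p = 0.25.
P(X ≥ 6) = C(7,6)·0.25^6·0.75^1 + C(7,7)·0.25^7·0.75^0.
= 0.001282 + 0.000061 = 0.00134.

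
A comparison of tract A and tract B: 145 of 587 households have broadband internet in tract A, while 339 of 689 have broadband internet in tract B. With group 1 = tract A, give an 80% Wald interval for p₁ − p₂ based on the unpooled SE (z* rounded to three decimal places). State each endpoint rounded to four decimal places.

(-0.2784, -0.2116)

p̂₁ = 0.24702, p̂₂ = 0.49202, so the observed difference is -0.24500.
SE = √(0.000316866 + 0.000362752) = √0.000679618 = 0.026069.
z* = 1.282 at the 80% level. Margin of error = 0.03342.
So the interval runs from -0.2784 to -0.2116.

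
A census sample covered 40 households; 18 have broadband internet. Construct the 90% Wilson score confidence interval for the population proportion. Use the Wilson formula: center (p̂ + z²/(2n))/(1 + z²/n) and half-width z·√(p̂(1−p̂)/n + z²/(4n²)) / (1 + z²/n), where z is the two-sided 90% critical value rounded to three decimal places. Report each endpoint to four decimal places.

p̂ = 18/40 = 0.45000; z = 1.645, so z² = 2.706025.
1 + z²/n = 1.067651.
Adjusted center: (0.45000 + z²/(2n))/1.067651 = 0.45317.
Radicand: p̂(1−p̂)/n + z²/(4n²) = 0.006187500 + 0.000422816 = 0.006610316.
Half-width = z·√(radicand)/denom = 1.645·0.081304/1.067651 = 0.12527.
Interval: 0.45317 ± 0.12527 → (0.3279, 0.5784).

(0.3279, 0.5784)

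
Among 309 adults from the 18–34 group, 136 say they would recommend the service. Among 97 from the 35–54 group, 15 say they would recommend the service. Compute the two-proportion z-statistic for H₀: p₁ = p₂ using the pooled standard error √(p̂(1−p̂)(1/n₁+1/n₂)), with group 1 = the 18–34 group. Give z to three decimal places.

z = 5.075

Sample proportions: p̂₁ = 136/309 = 0.44013 and p̂₂ = 15/97 = 0.15464.
Pooling: p̂ = 151/406 = 0.37192.
Pooled SE = √[0.2335958·0.01354552] ≈ 0.056251.
z = 0.28549/0.056251 = 5.075.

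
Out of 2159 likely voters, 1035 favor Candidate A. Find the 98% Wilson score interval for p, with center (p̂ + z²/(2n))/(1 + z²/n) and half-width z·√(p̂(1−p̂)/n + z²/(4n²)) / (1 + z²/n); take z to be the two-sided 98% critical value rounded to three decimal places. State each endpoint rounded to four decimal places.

p̂ = 1035/2159 = 0.47939; z = 2.326, so z² = 5.410276.
Denominator 1 + z²/n = 1 + 5.410276/2159 = 1.002506.
Center = (0.47939 + 0.001253)/1.002506 = 0.47944.
Radicand: p̂(1−p̂)/n + z²/(4n²) = 0.000115598 + 0.000000290 = 0.000115888.
Half-width = 2.326·√0.000115888/1.002506 = 0.02498.
CI: 0.47944 ± 0.02498 = (0.4545, 0.5044).

(0.4545, 0.5044)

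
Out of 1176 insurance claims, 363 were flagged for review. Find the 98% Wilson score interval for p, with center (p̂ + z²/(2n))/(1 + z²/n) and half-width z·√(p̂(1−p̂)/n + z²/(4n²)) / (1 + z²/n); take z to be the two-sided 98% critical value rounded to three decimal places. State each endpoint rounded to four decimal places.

(0.2783, 0.3408)

Here p̂ = 363/1176 = 0.30867 and z = 2.326 (z² = 5.410276).
1 + z²/n = 1.004601.
Center = (0.30867 + 0.002300)/1.004601 = 0.30955.
Radicand: p̂(1−p̂)/n + z²/(4n²) = 0.000181458 + 0.000000978 = 0.000182436.
Half-width = 2.326·√0.000182436/1.004601 = 0.03127.
CI: 0.30955 ± 0.03127 = (0.2783, 0.3408).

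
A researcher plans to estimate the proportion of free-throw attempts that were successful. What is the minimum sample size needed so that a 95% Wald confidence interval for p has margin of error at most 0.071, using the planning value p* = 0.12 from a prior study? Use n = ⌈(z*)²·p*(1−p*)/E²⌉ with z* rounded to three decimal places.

z* = 1.960 at the 95% level.
p*(1−p*) = 0.1056.
(z*)²·p*(1−p*)/E² = 3.841600·0.1056/0.005041 = 80.475.
Rounding up, n = 81.

n = 81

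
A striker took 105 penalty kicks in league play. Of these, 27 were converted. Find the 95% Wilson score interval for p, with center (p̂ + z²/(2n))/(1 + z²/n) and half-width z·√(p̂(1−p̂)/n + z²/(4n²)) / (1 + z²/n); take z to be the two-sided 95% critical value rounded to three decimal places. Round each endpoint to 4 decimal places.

(0.1832, 0.3483)

p̂ = 27/105 = 0.25714; z = 1.960, so z² = 3.841600.
1 + z²/n = 1.036587.
Adjusted center: (0.25714 + z²/(2n))/1.036587 = 0.26571.
Radicand: p̂(1−p̂)/n + z²/(4n²) = 0.001819242 + 0.000087111 = 0.001906353.
Half-width = z·√(radicand)/denom = 1.960·0.043662/1.036587 = 0.08256.
So the interval runs from 0.1832 to 0.3483.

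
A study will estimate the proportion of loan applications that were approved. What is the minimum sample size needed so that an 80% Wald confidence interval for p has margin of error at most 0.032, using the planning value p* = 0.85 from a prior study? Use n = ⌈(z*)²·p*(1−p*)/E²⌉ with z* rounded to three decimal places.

n = 205

The 80% critical value is z* = 1.282.
p*(1−p*) = 0.1275.
Required n before rounding: 1.643524 × 0.1275 / 0.032² = 204.638.
⌈204.638⌉ = 205.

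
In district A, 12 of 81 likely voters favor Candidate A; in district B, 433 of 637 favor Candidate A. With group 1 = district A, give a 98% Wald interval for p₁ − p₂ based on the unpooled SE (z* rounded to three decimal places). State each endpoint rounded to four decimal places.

p̂₁ = 12/81 = 0.14815, p̂₂ = 433/637 = 0.67975; p̂₁ − p̂₂ = -0.53160.
SE = √(0.001558028 + 0.000341743) = √0.001899771 = 0.043586.
z* = 2.326 at the 98% level. Margin = 2.326·0.043586 = 0.10138.
So the interval runs from -0.6330 to -0.4302.

(-0.6330, -0.4302)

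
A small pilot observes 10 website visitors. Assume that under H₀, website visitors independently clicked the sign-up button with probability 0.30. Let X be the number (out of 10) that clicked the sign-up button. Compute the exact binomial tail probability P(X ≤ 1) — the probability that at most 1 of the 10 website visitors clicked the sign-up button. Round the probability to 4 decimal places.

X is binomial with n = 10 and p = 0.30.
P(X ≤ 1) = C(10,0)·0.30^0·0.70^10 + C(10,1)·0.30^1·0.70^9.
= 0.028248 + 0.121061 = 0.1493.

P = 0.1493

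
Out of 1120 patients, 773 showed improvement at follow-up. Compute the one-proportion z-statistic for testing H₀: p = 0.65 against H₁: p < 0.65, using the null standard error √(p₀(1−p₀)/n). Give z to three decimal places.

With x = 773 successes in n = 1120, p̂ = 0.69018.
Null standard error: √(0.65·0.35/1120) = √0.000203125 = 0.014252.
Test statistic: z = 0.04018/0.014252 = 2.819.

z = 2.819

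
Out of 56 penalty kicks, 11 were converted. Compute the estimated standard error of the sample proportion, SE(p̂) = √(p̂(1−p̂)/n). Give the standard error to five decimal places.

The sample proportion is 11/56 = 0.19643.
p̂(1−p̂) = 0.157845.
Dividing by n and taking the root: √0.002818661 = 0.05309.

SE = 0.05309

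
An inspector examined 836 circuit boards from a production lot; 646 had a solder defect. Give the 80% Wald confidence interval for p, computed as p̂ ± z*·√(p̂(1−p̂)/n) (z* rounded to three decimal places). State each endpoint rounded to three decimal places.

Sample proportion p̂ = 646/836 = 0.77273.
Standard error of p̂: √(0.175620/836) = √0.000210072 = 0.014494.
z* = 1.282 at the 80% level.
Margin of error: 1.282 × 0.014494 = 0.01858.
Interval: 0.77273 ± 0.01858 → (0.754, 0.791).

(0.754, 0.791)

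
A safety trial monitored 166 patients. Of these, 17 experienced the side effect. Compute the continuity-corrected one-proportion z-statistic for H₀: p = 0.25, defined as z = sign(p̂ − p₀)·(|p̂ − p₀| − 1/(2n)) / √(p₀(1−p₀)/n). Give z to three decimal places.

p̂ = 17/166 = 0.10241. p̂ − p₀ = -0.147590.
Continuity correction 1/(2n) = 1/332 = 0.003012.
Corrected numerator: |-0.147590| − 0.003012 = 0.144578.
SE₀ = √(0.25·0.75/166) = 0.033608.
z = −0.144578/0.033608 = -4.302.

z = -4.302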